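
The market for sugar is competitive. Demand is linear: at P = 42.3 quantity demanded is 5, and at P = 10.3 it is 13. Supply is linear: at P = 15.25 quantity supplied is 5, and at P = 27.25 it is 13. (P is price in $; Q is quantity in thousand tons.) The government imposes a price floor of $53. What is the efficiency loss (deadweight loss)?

Demand slope = (10.3 − 42.3)/(13 − 5) = −4, so P = 62.3 − 4Q.
Supply slope = (27.25 − 15.25)/(13 − 5) = 1.5, so P = 7.75 + 1.5Q.
Competitive equilibrium: 62.3 − 4Q = 7.75 + 1.5Q → Q* = 9.9182, P* = 22.6273.
At the floor P = 53, quantity demanded = (62.3 − 53)/4 = 2.325.
Sellers' marginal cost at Q' = 2.325: 7.75 + 1.5·2.325 = 11.2375.
ΔQ = 9.9182 − 2.325 = 7.5932; wedge = 53 − 11.2375 = 41.7625.
The triangle = ½ × 7.5932 × 41.7625 = $158.56 thousand.

$158.56 thousand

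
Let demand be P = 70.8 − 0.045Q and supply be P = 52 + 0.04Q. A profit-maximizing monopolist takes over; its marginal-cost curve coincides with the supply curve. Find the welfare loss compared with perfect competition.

Competitive equilibrium: 70.8 − 0.045Q = 52 + 0.04Q → Q* = 221.1765, P* = 60.8471.
Marginal revenue: MR = 70.8 − 0.09Q. Set MR = MC: 70.8 − 0.09Q = 52 + 0.04Q → Q_m = 144.6154.
Price P_m = 70.8 − 0.045·144.6154 = 64.2923; MC(Q_m) = 52 + 0.04·144.6154 = 57.7846.
Competitive Q* = 221.1765, so ΔQ = 76.5611; wedge = 64.2923 − 57.7846 = 6.5077.
DWL = ½ × 76.5611 × 6.5077 = 249.12.

249.12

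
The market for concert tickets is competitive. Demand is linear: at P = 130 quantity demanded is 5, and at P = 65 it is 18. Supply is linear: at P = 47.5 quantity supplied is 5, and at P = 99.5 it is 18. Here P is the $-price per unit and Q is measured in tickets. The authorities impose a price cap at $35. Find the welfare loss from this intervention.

$679.88

Demand slope = (65 − 130)/(18 − 5) = −5, so P = 155 − 5Q.
Supply slope = (99.5 − 47.5)/(18 − 5) = 4, so P = 27.5 + 4Q.
Competitive equilibrium: 155 − 5Q = 27.5 + 4Q → Q* = 14.1667, P* = 84.1667.
At the ceiling P = 35, quantity supplied = (35 − 27.5)/4 = 1.875.
Willingness to pay at Q' = 1.875: 155 − 5·1.875 = 145.625.
ΔQ = 14.1667 − 1.875 = 12.2917; wedge = 145.625 − 35 = 110.625.
The triangle = ½ × 12.2917 × 110.625 = $679.88.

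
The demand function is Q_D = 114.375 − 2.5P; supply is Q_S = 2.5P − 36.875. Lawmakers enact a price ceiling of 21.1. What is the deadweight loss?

209.31

In inverse form: demand P = 45.75 − 0.4Q, supply P = 14.75 + 0.4Q.
Competitive equilibrium: 45.75 − 0.4Q = 14.75 + 0.4Q → Q* = 38.75, P* = 30.25.
At the ceiling P = 21.1, quantity supplied = (21.1 − 14.75)/0.4 = 15.875.
Willingness to pay at Q' = 15.875: 45.75 − 0.4·15.875 = 39.4.
ΔQ = 38.75 − 15.875 = 22.875; wedge = 39.4 − 21.1 = 18.3.
Welfare loss = ½ × 22.875 × 18.3 = 209.31.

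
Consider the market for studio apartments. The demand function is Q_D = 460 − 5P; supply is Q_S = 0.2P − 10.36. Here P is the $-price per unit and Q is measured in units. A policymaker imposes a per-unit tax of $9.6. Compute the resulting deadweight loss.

In inverse form: demand P = 92 − 0.2Q, supply P = 51.8 + 5Q.
Competitive equilibrium: 92 − 0.2Q = 51.8 + 5Q → Q* = 7.7308, P* = 90.4538.
With the tax, the buyer price exceeds the seller price by 9.6: (92 − 0.2Q) − (51.8 + 5Q) = 9.6 → Q' = 5.8846.
ΔQ = 7.7308 − 5.8846 = 1.8462; the wedge equals the tax, 9.6.
The triangle = ½ × 1.8462 × 9.6 = $8.86.

$8.86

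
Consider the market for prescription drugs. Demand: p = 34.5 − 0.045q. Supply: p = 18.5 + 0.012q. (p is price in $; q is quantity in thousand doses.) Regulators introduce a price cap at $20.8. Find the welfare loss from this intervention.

Competitive equilibrium: 34.5 − 0.045q = 18.5 + 0.012q → q* = 280.7018, p* = 21.8684.
At the ceiling p = 20.8, quantity supplied = (20.8 − 18.5)/0.012 = 191.6667.
Willingness to pay at q' = 191.6667: 34.5 − 0.045·191.6667 = 25.875.
Δq = 280.7018 − 191.6667 = 89.0351; wedge = 25.875 − 20.8 = 5.075.
Welfare loss = ½ × 89.0351 × 5.075 = $225.93 thousand.

$225.93 thousand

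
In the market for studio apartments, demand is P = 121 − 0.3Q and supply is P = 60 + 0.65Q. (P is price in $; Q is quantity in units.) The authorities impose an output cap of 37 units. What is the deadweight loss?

$351.70

Competitive equilibrium: 121 − 0.3Q = 60 + 0.65Q → Q* = 64.2105, P* = 101.7368.
At Q = 37: demand price = 121 − 0.3·37 = 109.9; supply price = 60 + 0.65·37 = 84.05.
ΔQ = 64.2105 − 37 = 27.2105; wedge = 109.9 − 84.05 = 25.85.
Deadweight loss = ½ × 27.2105 × 25.85 = $351.70.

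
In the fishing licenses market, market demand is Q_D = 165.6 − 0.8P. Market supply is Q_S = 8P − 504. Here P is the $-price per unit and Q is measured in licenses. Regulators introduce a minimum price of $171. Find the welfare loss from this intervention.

In inverse form: demand P = 207 − 1.25Q, supply P = 63 + 0.125Q.
Competitive equilibrium: 207 − 1.25Q = 63 + 0.125Q → Q* = 104.72727, P* = 76.09091.
At the floor P = 171, quantity demanded = (207 − 171)/1.25 = 28.8.
Sellers' marginal cost at Q' = 28.8: 63 + 0.125·28.8 = 66.6.
ΔQ = 104.72727 − 28.8 = 75.92727; wedge = 171 − 66.6 = 104.4.
The triangle = ½ × 75.92727 × 104.4 = $3963.40.

$3963.40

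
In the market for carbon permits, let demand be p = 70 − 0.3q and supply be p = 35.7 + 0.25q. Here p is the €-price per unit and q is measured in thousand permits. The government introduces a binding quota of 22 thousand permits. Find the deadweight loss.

€448.04 thousand

Competitive equilibrium: 70 − 0.3q = 35.7 + 0.25q → q* = 62.3636, p* = 51.2909.
At q = 22: demand price = 70 − 0.3·22 = 63.4; supply price = 35.7 + 0.25·22 = 41.2.
Δq = 62.3636 − 22 = 40.3636; wedge = 63.4 − 41.2 = 22.2.
Deadweight loss = ½ × 40.3636 × 22.2 = €448.04 thousand.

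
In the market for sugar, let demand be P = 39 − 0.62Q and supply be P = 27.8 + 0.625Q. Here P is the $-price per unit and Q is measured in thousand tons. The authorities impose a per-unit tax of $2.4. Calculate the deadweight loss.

$2.31 thousand

Competitive equilibrium: 39 − 0.62Q = 27.8 + 0.625Q → Q* = 8.996, P* = 33.4225.
With the tax, the buyer price exceeds the seller price by 2.4: (39 − 0.62Q) − (27.8 + 0.625Q) = 2.4 → Q' = 7.0683.
ΔQ = 8.996 − 7.0683 = 1.9277; the wedge equals the tax, 2.4.
DWL = ½ × 1.9277 × 2.4 = $2.31 thousand.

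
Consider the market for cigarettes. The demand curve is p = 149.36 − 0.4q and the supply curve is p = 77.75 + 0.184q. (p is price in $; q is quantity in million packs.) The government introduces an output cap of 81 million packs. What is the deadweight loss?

Competitive equilibrium: 149.36 − 0.4q = 77.75 + 0.184q → q* = 122.6199, p* = 100.3121.
At q = 81: demand price = 149.36 − 0.4·81 = 116.96; supply price = 77.75 + 0.184·81 = 92.654.
Δq = 122.6199 − 81 = 41.6199; wedge = 116.96 − 92.654 = 24.306.
Deadweight loss = ½ × 41.6199 × 24.306 = $505.81 million.

$505.81 million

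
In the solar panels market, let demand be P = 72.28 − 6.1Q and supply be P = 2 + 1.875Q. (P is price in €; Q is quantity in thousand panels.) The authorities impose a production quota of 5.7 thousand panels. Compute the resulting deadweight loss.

€38.63 thousand

Competitive equilibrium: 72.28 − 6.1Q = 2 + 1.875Q → Q* = 8.8125, P* = 18.5235.
At Q = 5.7: demand price = 72.28 − 6.1·5.7 = 37.51; supply price = 2 + 1.875·5.7 = 12.6875.
ΔQ = 8.8125 − 5.7 = 3.1125; wedge = 37.51 − 12.6875 = 24.8225.
The triangle = ½ × 3.1125 × 24.8225 = €38.63 thousand.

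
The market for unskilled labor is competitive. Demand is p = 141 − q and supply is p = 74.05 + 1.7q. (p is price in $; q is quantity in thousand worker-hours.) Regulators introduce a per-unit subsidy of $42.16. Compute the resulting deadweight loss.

$329.16 thousand

Competitive equilibrium: 141 − q = 74.05 + 1.7q → q* = 24.7963, p* = 116.2037.
The subsidy lowers effective supply by 42.16: p = 31.89 + 1.7q.
New quantity: 141 − q = 31.89 + 1.7q → q' = 40.4111.
Overproduction Δq = 40.4111 − 24.7963 = 15.6148; wedge = subsidy = 42.16.
Deadweight loss = ½ × 15.6148 × 42.16 = $329.16 thousand.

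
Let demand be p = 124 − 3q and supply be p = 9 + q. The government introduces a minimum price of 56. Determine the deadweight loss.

74.01

Competitive equilibrium: 124 − 3q = 9 + q → q* = 28.75, p* = 37.75.
At the floor p = 56, quantity demanded = (124 − 56)/3 = 22.6667.
Sellers' marginal cost at q' = 22.6667: 9 + 1·22.6667 = 31.6667.
Δq = 28.75 − 22.6667 = 6.0833; wedge = 56 − 31.6667 = 24.3333.
The triangle = ½ × 6.0833 × 24.3333 = 74.01.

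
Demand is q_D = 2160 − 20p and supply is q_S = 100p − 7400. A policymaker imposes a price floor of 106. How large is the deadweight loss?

8321.33

In inverse form: demand p = 108 − 0.05q, supply p = 74 + 0.01q.
Competitive equilibrium: 108 − 0.05q = 74 + 0.01q → q* = 566.6667, p* = 79.6667.
At the floor p = 106, quantity demanded = (108 − 106)/0.05 = 40.
Sellers' marginal cost at q' = 40: 74 + 0.01·40 = 74.4.
Δq = 566.6667 − 40 = 526.6667; wedge = 106 − 74.4 = 31.6.
Deadweight loss = ½ × 526.6667 × 31.6 = 8321.33.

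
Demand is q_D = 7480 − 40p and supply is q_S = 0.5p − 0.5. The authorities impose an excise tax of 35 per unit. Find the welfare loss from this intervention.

In inverse form: demand p = 187 − 0.025q, supply p = 1 + 2q.
Competitive equilibrium: 187 − 0.025q = 1 + 2q → q* = 91.8519, p* = 184.7037.
With the tax, the buyer price exceeds the seller price by 35: (187 − 0.025q) − (1 + 2q) = 35 → q' = 74.5679.
Δq = 91.8519 − 74.5679 = 17.284; the wedge equals the tax, 35.
Deadweight loss = ½ × 17.284 × 35 = 302.47.

302.47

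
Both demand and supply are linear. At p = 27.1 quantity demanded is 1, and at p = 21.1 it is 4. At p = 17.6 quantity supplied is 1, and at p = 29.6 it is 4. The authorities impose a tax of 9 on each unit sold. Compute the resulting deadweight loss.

Demand slope = (21.1 − 27.1)/(4 − 1) = −2, so p = 29.1 − 2q.
Supply slope = (29.6 − 17.6)/(4 − 1) = 4, so p = 13.6 + 4q.
Competitive equilibrium: 29.1 − 2q = 13.6 + 4q → q* = 2.5833, p* = 23.9333.
With the tax, the buyer price exceeds the seller price by 9: (29.1 − 2q) − (13.6 + 4q) = 9 → q' = 1.0833.
Δq = 2.5833 − 1.0833 = 1.5; the wedge equals the tax, 9.
Deadweight loss = ½ × 1.5 × 9 = 6.75.

6.75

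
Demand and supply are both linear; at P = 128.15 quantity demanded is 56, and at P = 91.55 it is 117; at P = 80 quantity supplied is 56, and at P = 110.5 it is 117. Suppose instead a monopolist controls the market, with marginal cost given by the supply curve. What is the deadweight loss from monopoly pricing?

Demand slope = (91.55 − 128.15)/(117 − 56) = −0.6, so P = 161.75 − 0.6Q.
Supply slope = (110.5 − 80)/(117 − 56) = 0.5, so P = 52 + 0.5Q.
Competitive equilibrium: 161.75 − 0.6Q = 52 + 0.5Q → Q* = 99.7727, P* = 101.8864.
Marginal revenue: MR = 161.75 − 1.2Q. Set MR = MC: 161.75 − 1.2Q = 52 + 0.5Q → Q_m = 64.5588.
Price P_m = 161.75 − 0.6·64.5588 = 123.0147; MC(Q_m) = 52 + 0.5·64.5588 = 84.2794.
Competitive Q* = 99.7727, so ΔQ = 35.2139; wedge = 123.0147 − 84.2794 = 38.7353.
The triangle = ½ × 35.2139 × 38.7353 = 682.01.

682.01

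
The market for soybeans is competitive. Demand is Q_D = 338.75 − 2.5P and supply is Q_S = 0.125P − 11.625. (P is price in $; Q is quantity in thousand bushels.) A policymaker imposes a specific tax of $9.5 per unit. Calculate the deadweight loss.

In inverse form: demand P = 135.5 − 0.4Q, supply P = 93 + 8Q.
Competitive equilibrium: 135.5 − 0.4Q = 93 + 8Q → Q* = 5.0595, P* = 133.4762.
With the tax, the buyer price exceeds the seller price by 9.5: (135.5 − 0.4Q) − (93 + 8Q) = 9.5 → Q' = 3.9286.
ΔQ = 5.0595 − 3.9286 = 1.1309; the wedge equals the tax, 9.5.
The triangle = ½ × 1.1309 × 9.5 = $5.37 thousand.

$5.37 thousand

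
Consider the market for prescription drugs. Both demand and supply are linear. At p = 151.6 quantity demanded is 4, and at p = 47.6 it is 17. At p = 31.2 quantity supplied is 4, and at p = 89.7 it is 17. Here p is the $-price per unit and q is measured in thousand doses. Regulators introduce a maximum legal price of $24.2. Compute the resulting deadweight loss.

Demand slope = (47.6 − 151.6)/(17 − 4) = −8, so p = 183.6 − 8q.
Supply slope = (89.7 − 31.2)/(17 − 4) = 4.5, so p = 13.2 + 4.5q.
Competitive equilibrium: 183.6 − 8q = 13.2 + 4.5q → q* = 13.632, p* = 74.544.
At the ceiling p = 24.2, quantity supplied = (24.2 − 13.2)/4.5 = 2.4444.
Willingness to pay at q' = 2.4444: 183.6 − 8·2.4444 = 164.0448.
Δq = 13.632 − 2.4444 = 11.1876; wedge = 164.0448 − 24.2 = 139.8448.
DWL = ½ × 11.1876 × 139.8448 = $782.26 thousand.

$782.26 thousand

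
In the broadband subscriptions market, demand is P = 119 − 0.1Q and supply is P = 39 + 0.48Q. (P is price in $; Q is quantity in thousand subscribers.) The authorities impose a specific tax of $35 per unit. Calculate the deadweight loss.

$1056.03 thousand

Competitive equilibrium: 119 − 0.1Q = 39 + 0.48Q → Q* = 137.931, P* = 105.2069.
With the tax, the buyer price exceeds the seller price by 35: (119 − 0.1Q) − (39 + 0.48Q) = 35 → Q' = 77.5862.
ΔQ = 137.931 − 77.5862 = 60.3448; the wedge equals the tax, 35.
Welfare loss = ½ × 60.3448 × 35 = $1056.03 thousand.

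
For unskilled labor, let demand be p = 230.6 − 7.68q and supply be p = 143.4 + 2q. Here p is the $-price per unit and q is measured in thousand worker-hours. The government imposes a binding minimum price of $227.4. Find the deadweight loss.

$357.27 thousand

Competitive equilibrium: 230.6 − 7.68q = 143.4 + 2q → q* = 9.0083, p* = 161.4165.
At the floor p = 227.4, quantity demanded = (230.6 − 227.4)/7.68 = 0.4167.
Sellers' marginal cost at q' = 0.4167: 143.4 + 2·0.4167 = 144.2334.
Δq = 9.0083 − 0.4167 = 8.5916; wedge = 227.4 − 144.2334 = 83.1666.
Welfare loss = ½ × 8.5916 × 83.1666 = $357.27 thousand.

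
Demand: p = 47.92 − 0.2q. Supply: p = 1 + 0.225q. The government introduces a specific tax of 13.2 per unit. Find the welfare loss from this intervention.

Competitive equilibrium: 47.92 − 0.2q = 1 + 0.225q → q* = 110.4, p* = 25.84.
With the tax, the buyer price exceeds the seller price by 13.2: (47.92 − 0.2q) − (1 + 0.225q) = 13.2 → q' = 79.3412.
Δq = 110.4 − 79.3412 = 31.0588; the wedge equals the tax, 13.2.
Welfare loss = ½ × 31.0588 × 13.2 = 204.99.

204.99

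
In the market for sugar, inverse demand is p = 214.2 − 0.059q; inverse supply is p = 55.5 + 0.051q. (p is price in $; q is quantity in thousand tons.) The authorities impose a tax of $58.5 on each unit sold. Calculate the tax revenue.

Competitive equilibrium: 214.2 − 0.059q = 55.5 + 0.051q → q* = 1442.7273, p* = 129.0791.
With the tax, the buyer price exceeds the seller price by 58.5: (214.2 − 0.059q) − (55.5 + 0.051q) = 58.5 → q' = 910.9091.
Tax revenue = 58.5 × 910.9091 = $53288.18 thousand.

$53288.18 thousand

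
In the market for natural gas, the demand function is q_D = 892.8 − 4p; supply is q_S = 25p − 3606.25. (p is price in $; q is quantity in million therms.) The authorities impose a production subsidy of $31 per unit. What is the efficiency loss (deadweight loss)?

$1656.90 million

In inverse form: demand p = 223.2 − 0.25q, supply p = 144.25 + 0.04q.
Competitive equilibrium: 223.2 − 0.25q = 144.25 + 0.04q → q* = 272.2414, p* = 155.1397.
The subsidy lowers effective supply by 31: p = 113.25 + 0.04q.
New quantity: 223.2 − 0.25q = 113.25 + 0.04q → q' = 379.1379.
Overproduction Δq = 379.1379 − 272.2414 = 106.8965; wedge = subsidy = 31.
The triangle = ½ × 106.8965 × 31 = $1656.90 million.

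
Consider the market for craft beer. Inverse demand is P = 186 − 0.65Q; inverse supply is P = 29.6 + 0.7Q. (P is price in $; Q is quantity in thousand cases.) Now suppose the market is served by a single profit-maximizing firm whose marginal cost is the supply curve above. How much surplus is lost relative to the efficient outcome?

Competitive equilibrium: 186 − 0.65Q = 29.6 + 0.7Q → Q* = 115.8519, P* = 110.6963.
Marginal revenue: MR = 186 − 1.3Q. Set MR = MC: 186 − 1.3Q = 29.6 + 0.7Q → Q_m = 78.2.
Price P_m = 186 − 0.65·78.2 = 135.17; MC(Q_m) = 29.6 + 0.7·78.2 = 84.34.
Competitive Q* = 115.8519, so ΔQ = 37.6519; wedge = 135.17 − 84.34 = 50.83.
Welfare loss = ½ × 37.6519 × 50.83 = $956.92 thousand.

$956.92 thousand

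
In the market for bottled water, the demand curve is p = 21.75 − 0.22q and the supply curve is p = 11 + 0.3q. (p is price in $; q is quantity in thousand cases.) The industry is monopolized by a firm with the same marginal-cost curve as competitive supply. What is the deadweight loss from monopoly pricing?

Competitive equilibrium: 21.75 − 0.22q = 11 + 0.3q → q* = 20.6731, p* = 17.2019.
Marginal revenue: MR = 21.75 − 0.44q. Set MR = MC: 21.75 − 0.44q = 11 + 0.3q → q_m = 14.527.
Price p_m = 21.75 − 0.22·14.527 = 18.5541; MC(q_m) = 11 + 0.3·14.527 = 15.3581.
Competitive q* = 20.6731, so Δq = 6.1461; wedge = 18.5541 − 15.3581 = 3.196.
Deadweight loss = ½ × 6.1461 × 3.196 = $9.82 thousand.

$9.82 thousand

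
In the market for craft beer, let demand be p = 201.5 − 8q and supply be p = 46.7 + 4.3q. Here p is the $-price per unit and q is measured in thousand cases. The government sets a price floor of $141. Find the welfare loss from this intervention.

Competitive equilibrium: 201.5 − 8q = 46.7 + 4.3q → q* = 12.5854, p* = 100.8171.
At the floor p = 141, quantity demanded = (201.5 − 141)/8 = 7.5625.
Sellers' marginal cost at q' = 7.5625: 46.7 + 4.3·7.5625 = 79.2188.
Δq = 12.5854 − 7.5625 = 5.0229; wedge = 141 − 79.2188 = 61.7812.
The triangle = ½ × 5.0229 × 61.7812 = $155.16 thousand.

$155.16 thousand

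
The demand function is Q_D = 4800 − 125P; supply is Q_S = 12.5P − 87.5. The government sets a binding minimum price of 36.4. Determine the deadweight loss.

In inverse form: demand P = 38.4 − 0.008Q, supply P = 7 + 0.08Q.
Competitive equilibrium: 38.4 − 0.008Q = 7 + 0.08Q → Q* = 356.8182, P* = 35.5455.
At the floor P = 36.4, quantity demanded = (38.4 − 36.4)/0.008 = 250.
Sellers' marginal cost at Q' = 250: 7 + 0.08·250 = 27.
ΔQ = 356.8182 − 250 = 106.8182; wedge = 36.4 − 27 = 9.4.
DWL = ½ × 106.8182 × 9.4 = 502.05.

502.05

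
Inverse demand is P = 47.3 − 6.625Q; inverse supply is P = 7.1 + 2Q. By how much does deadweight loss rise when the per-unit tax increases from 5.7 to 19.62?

Competitive equilibrium: 47.3 − 6.625Q = 7.1 + 2Q → Q* = 4.6609, P* = 16.4217.
For a per-unit tax t: ΔQ = t/8.625, so DWL = ½·t·(t/8.625) = t²/17.25.
At t = 5.7: DWL = 1.883. At t = 19.62: DWL = 22.316.
Increase = 22.316 − 1.883 = 20.43.

20.43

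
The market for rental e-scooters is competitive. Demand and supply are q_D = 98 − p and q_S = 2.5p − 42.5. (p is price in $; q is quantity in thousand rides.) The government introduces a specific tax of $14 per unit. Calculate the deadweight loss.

$70 thousand

In inverse form: demand p = 98 − q, supply p = 17 + 0.4q.
Competitive equilibrium: 98 − q = 17 + 0.4q → q* = 57.8571, p* = 40.1429.
With the tax, the buyer price exceeds the seller price by 14: (98 − q) − (17 + 0.4q) = 14 → q' = 47.8571.
Δq = 57.8571 − 47.8571 = 10; the wedge equals the tax, 14.
Deadweight loss = ½ × 10 × 14 = $70 thousand.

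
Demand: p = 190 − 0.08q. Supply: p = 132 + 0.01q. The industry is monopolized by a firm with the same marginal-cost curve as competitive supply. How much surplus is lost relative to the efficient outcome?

4138.72

Competitive equilibrium: 190 − 0.08q = 132 + 0.01q → q* = 644.44444, p* = 138.44444.
Marginal revenue: MR = 190 − 0.16q. Set MR = MC: 190 − 0.16q = 132 + 0.01q → q_m = 341.17647.
Price p_m = 190 − 0.08·341.17647 = 162.70588; MC(q_m) = 132 + 0.01·341.17647 = 135.41176.
Competitive q* = 644.44444, so Δq = 303.26797; wedge = 162.70588 − 135.41176 = 27.29412.
Welfare loss = ½ × 303.26797 × 27.29412 = 4138.72.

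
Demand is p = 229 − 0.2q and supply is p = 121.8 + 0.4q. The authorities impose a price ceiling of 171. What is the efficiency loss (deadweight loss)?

929.63

Competitive equilibrium: 229 − 0.2q = 121.8 + 0.4q → q* = 178.6667, p* = 193.2667.
At the ceiling p = 171, quantity supplied = (171 − 121.8)/0.4 = 123.
Willingness to pay at q' = 123: 229 − 0.2·123 = 204.4.
Δq = 178.6667 − 123 = 55.6667; wedge = 204.4 − 171 = 33.4.
DWL = ½ × 55.6667 × 33.4 = 929.63.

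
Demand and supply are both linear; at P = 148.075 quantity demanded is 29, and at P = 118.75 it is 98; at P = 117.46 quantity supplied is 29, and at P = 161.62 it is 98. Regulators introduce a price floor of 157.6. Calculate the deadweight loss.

1393.64

Demand slope = (118.75 − 148.075)/(98 − 29) = −0.425, so P = 160.4 − 0.425Q.
Supply slope = (161.62 − 117.46)/(98 − 29) = 0.64, so P = 98.9 + 0.64Q.
Competitive equilibrium: 160.4 − 0.425Q = 98.9 + 0.64Q → Q* = 57.7465, P* = 135.8577.
At the floor P = 157.6, quantity demanded = (160.4 − 157.6)/0.425 = 6.5882.
Sellers' marginal cost at Q' = 6.5882: 98.9 + 0.64·6.5882 = 103.1164.
ΔQ = 57.7465 − 6.5882 = 51.1583; wedge = 157.6 − 103.1164 = 54.4836.
Welfare loss = ½ × 51.1583 × 54.4836 = 1393.64.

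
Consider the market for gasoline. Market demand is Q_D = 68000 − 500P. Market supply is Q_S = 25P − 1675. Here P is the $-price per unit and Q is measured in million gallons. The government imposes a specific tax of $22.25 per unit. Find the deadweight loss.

In inverse form: demand P = 136 − 0.002Q, supply P = 67 + 0.04Q.
Competitive equilibrium: 136 − 0.002Q = 67 + 0.04Q → Q* = 1642.8571, P* = 132.7143.
With the tax, the buyer price exceeds the seller price by 22.25: (136 − 0.002Q) − (67 + 0.04Q) = 22.25 → Q' = 1113.0952.
ΔQ = 1642.8571 − 1113.0952 = 529.7619; the wedge equals the tax, 22.25.
Deadweight loss = ½ × 529.7619 × 22.25 = $5893.60 million.

$5893.60 million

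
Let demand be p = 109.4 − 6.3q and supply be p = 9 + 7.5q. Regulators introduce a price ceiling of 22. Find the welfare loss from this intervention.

211.93

Competitive equilibrium: 109.4 − 6.3q = 9 + 7.5q → q* = 7.2754, p* = 63.5652.
At the ceiling p = 22, quantity supplied = (22 − 9)/7.5 = 1.7333.
Willingness to pay at q' = 1.7333: 109.4 − 6.3·1.7333 = 98.4802.
Δq = 7.2754 − 1.7333 = 5.5421; wedge = 98.4802 − 22 = 76.4802.
Deadweight loss = ½ × 5.5421 × 76.4802 = 211.93.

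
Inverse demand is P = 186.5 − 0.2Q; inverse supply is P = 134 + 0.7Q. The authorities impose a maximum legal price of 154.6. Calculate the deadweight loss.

Competitive equilibrium: 186.5 − 0.2Q = 134 + 0.7Q → Q* = 58.3333, P* = 174.8333.
At the ceiling P = 154.6, quantity supplied = (154.6 − 134)/0.7 = 29.4286.
Willingness to pay at Q' = 29.4286: 186.5 − 0.2·29.4286 = 180.6143.
ΔQ = 58.3333 − 29.4286 = 28.9047; wedge = 180.6143 − 154.6 = 26.0143.
Welfare loss = ½ × 28.9047 × 26.0143 = 375.97.

375.97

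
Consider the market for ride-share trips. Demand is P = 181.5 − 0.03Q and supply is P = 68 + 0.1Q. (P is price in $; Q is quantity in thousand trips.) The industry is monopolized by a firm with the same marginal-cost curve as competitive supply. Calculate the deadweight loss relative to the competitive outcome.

Competitive equilibrium: 181.5 − 0.03Q = 68 + 0.1Q → Q* = 873.0769, P* = 155.3077.
Marginal revenue: MR = 181.5 − 0.06Q. Set MR = MC: 181.5 − 0.06Q = 68 + 0.1Q → Q_m = 709.375.
Price P_m = 181.5 − 0.03·709.375 = 160.2188; MC(Q_m) = 68 + 0.1·709.375 = 138.9375.
Competitive Q* = 873.0769, so ΔQ = 163.7019; wedge = 160.2188 − 138.9375 = 21.2813.
DWL = ½ × 163.7019 × 21.2813 = $1741.89 thousand.

$1741.89 thousand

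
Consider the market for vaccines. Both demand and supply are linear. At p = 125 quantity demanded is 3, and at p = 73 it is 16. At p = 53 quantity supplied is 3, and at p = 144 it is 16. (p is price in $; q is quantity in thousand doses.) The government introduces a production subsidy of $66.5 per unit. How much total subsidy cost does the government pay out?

$1036.80 thousand

Demand slope = (73 − 125)/(16 − 3) = −4, so p = 137 − 4q.
Supply slope = (144 − 53)/(16 − 3) = 7, so p = 32 + 7q.
Competitive equilibrium: 137 − 4q = 32 + 7q → q* = 9.54545, p* = 98.81818.
The subsidy lowers effective supply by 66.5: p = 7q − 34.5.
New quantity: 137 − 4q = 7q − 34.5 → q' = 15.59091.
Total subsidy cost = 66.5 × 15.59091 = $1036.80 thousand.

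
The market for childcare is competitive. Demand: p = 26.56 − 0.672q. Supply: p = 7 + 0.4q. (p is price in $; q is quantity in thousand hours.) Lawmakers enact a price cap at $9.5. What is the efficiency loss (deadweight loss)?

$77.14 thousand

Competitive equilibrium: 26.56 − 0.672q = 7 + 0.4q → q* = 18.2463, p* = 14.2985.
At the ceiling p = 9.5, quantity supplied = (9.5 − 7)/0.4 = 6.25.
Willingness to pay at q' = 6.25: 26.56 − 0.672·6.25 = 22.36.
Δq = 18.2463 − 6.25 = 11.9963; wedge = 22.36 − 9.5 = 12.86.
DWL = ½ × 11.9963 × 12.86 = $77.14 thousand.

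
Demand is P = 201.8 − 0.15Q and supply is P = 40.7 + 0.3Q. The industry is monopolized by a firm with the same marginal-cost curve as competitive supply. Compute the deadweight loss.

1802.31

Competitive equilibrium: 201.8 − 0.15Q = 40.7 + 0.3Q → Q* = 358, P* = 148.1.
Marginal revenue: MR = 201.8 − 0.3Q. Set MR = MC: 201.8 − 0.3Q = 40.7 + 0.3Q → Q_m = 268.5.
Price P_m = 201.8 − 0.15·268.5 = 161.525; MC(Q_m) = 40.7 + 0.3·268.5 = 121.25.
Competitive Q* = 358, so ΔQ = 89.5; wedge = 161.525 − 121.25 = 40.275.
Welfare loss = ½ × 89.5 × 40.275 = 1802.31.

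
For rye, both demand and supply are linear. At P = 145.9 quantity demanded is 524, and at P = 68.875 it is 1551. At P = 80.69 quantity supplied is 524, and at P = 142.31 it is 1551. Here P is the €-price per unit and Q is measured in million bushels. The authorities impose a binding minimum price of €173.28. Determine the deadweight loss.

Demand slope = (68.875 − 145.9)/(1551 − 524) = −0.075, so P = 185.2 − 0.075Q.
Supply slope = (142.31 − 80.69)/(1551 − 524) = 0.06, so P = 49.25 + 0.06Q.
Competitive equilibrium: 185.2 − 0.075Q = 49.25 + 0.06Q → Q* = 1007.037, P* = 109.6722.
At the floor P = 173.28, quantity demanded = (185.2 − 173.28)/0.075 = 158.9333.
Sellers' marginal cost at Q' = 158.9333: 49.25 + 0.06·158.9333 = 58.786.
ΔQ = 1007.037 − 158.9333 = 848.1037; wedge = 173.28 − 58.786 = 114.494.
The triangle = ½ × 848.1037 × 114.494 = €48551.39 million.

€48551.39 million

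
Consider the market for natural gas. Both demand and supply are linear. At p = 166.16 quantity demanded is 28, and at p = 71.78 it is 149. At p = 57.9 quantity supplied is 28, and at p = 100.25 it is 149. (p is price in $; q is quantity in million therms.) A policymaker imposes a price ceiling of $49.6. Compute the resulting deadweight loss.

Demand slope = (71.78 − 166.16)/(149 − 28) = −0.78, so p = 188 − 0.78q.
Supply slope = (100.25 − 57.9)/(149 − 28) = 0.35, so p = 48.1 + 0.35q.
Competitive equilibrium: 188 − 0.78q = 48.1 + 0.35q → q* = 123.8053, p* = 91.4319.
At the ceiling p = 49.6, quantity supplied = (49.6 − 48.1)/0.35 = 4.2857.
Willingness to pay at q' = 4.2857: 188 − 0.78·4.2857 = 184.6572.
Δq = 123.8053 − 4.2857 = 119.5196; wedge = 184.6572 − 49.6 = 135.0572.
Deadweight loss = ½ × 119.5196 × 135.0572 = $8070.99 million.

$8070.99 million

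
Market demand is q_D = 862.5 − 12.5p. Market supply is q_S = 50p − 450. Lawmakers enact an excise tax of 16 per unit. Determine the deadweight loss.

In inverse form: demand p = 69 − 0.08q, supply p = 9 + 0.02q.
Competitive equilibrium: 69 − 0.08q = 9 + 0.02q → q* = 600, p* = 21.
With the tax, the buyer price exceeds the seller price by 16: (69 − 0.08q) − (9 + 0.02q) = 16 → q' = 440.
Δq = 600 − 440 = 160; the wedge equals the tax, 16.
Deadweight loss = ½ × 160 × 16 = 1280.

1280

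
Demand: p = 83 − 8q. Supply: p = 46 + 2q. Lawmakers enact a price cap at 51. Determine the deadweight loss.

Competitive equilibrium: 83 − 8q = 46 + 2q → q* = 3.7, p* = 53.4.
At the ceiling p = 51, quantity supplied = (51 − 46)/2 = 2.5.
Willingness to pay at q' = 2.5: 83 − 8·2.5 = 63.
Δq = 3.7 − 2.5 = 1.2; wedge = 63 − 51 = 12.
Deadweight loss = ½ × 1.2 × 12 = 7.20.

7.20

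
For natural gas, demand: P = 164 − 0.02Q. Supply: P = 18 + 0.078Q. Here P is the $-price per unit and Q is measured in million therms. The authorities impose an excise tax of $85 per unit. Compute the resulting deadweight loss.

Competitive equilibrium: 164 − 0.02Q = 18 + 0.078Q → Q* = 1489.7959, P* = 134.2041.
With the tax, the buyer price exceeds the seller price by 85: (164 − 0.02Q) − (18 + 0.078Q) = 85 → Q' = 622.449.
ΔQ = 1489.7959 − 622.449 = 867.3469; the wedge equals the tax, 85.
Welfare loss = ½ × 867.3469 × 85 = $36862.24 million.

$36862.24 million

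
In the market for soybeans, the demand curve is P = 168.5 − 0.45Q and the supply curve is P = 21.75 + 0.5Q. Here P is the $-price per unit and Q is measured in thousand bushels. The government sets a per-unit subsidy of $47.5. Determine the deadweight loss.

Competitive equilibrium: 168.5 − 0.45Q = 21.75 + 0.5Q → Q* = 154.4737, P* = 98.9868.
The subsidy lowers effective supply by 47.5: P = 0.5Q − 25.75.
New quantity: 168.5 − 0.45Q = 0.5Q − 25.75 → Q' = 204.4737.
Overproduction ΔQ = 204.4737 − 154.4737 = 50; wedge = subsidy = 47.5.
The triangle = ½ × 50 × 47.5 = $1187.50 thousand.

$1187.50 thousand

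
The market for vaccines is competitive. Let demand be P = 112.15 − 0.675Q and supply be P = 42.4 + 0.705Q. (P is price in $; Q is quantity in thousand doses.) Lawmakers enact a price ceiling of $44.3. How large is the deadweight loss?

Competitive equilibrium: 112.15 − 0.675Q = 42.4 + 0.705Q → Q* = 50.5435, P* = 78.0332.
At the ceiling P = 44.3, quantity supplied = (44.3 − 42.4)/0.705 = 2.695.
Willingness to pay at Q' = 2.695: 112.15 − 0.675·2.695 = 110.3309.
ΔQ = 50.5435 − 2.695 = 47.8485; wedge = 110.3309 − 44.3 = 66.0309.
The triangle = ½ × 47.8485 × 66.0309 = $1579.74 thousand.

$1579.74 thousand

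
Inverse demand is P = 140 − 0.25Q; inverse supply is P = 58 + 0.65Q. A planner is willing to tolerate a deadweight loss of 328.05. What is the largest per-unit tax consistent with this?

24.3

Competitive equilibrium: 140 − 0.25Q = 58 + 0.65Q → Q* = 91.1111, P* = 117.2222.
A tax t gives ΔQ = t/0.9 and wedge t, so DWL = t²/1.8.
t²/1.8 = 328.05 → t² = 590.49 → t = 24.3.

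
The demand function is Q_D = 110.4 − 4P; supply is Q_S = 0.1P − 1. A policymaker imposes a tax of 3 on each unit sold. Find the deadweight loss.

0.44

In inverse form: demand P = 27.6 − 0.25Q, supply P = 10 + 10Q.
Competitive equilibrium: 27.6 − 0.25Q = 10 + 10Q → Q* = 1.7171, P* = 27.1707.
With the tax, the buyer price exceeds the seller price by 3: (27.6 − 0.25Q) − (10 + 10Q) = 3 → Q' = 1.4244.
ΔQ = 1.7171 − 1.4244 = 0.2927; the wedge equals the tax, 3.
Deadweight loss = ½ × 0.2927 × 3 = 0.44.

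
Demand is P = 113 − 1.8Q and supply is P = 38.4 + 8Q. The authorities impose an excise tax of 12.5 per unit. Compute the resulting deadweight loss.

Competitive equilibrium: 113 − 1.8Q = 38.4 + 8Q → Q* = 7.6122, P* = 99.298.
With the tax, the buyer price exceeds the seller price by 12.5: (113 − 1.8Q) − (38.4 + 8Q) = 12.5 → Q' = 6.3367.
ΔQ = 7.6122 − 6.3367 = 1.2755; the wedge equals the tax, 12.5.
Welfare loss = ½ × 1.2755 × 12.5 = 7.97.

7.97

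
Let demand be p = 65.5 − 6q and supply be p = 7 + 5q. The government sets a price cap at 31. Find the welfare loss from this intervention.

1.48

Competitive equilibrium: 65.5 − 6q = 7 + 5q → q* = 5.3182, p* = 33.5909.
At the ceiling p = 31, quantity supplied = (31 − 7)/5 = 4.8.
Willingness to pay at q' = 4.8: 65.5 − 6·4.8 = 36.7.
Δq = 5.3182 − 4.8 = 0.5182; wedge = 36.7 − 31 = 5.7.
The triangle = ½ × 0.5182 × 5.7 = 1.48.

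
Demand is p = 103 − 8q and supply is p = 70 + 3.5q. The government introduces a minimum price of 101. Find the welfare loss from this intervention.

Competitive equilibrium: 103 − 8q = 70 + 3.5q → q* = 2.8696, p* = 80.0435.
At the floor p = 101, quantity demanded = (103 − 101)/8 = 0.25.
Sellers' marginal cost at q' = 0.25: 70 + 3.5·0.25 = 70.875.
Δq = 2.8696 − 0.25 = 2.6196; wedge = 101 − 70.875 = 30.125.
The triangle = ½ × 2.6196 × 30.125 = 39.46.

39.46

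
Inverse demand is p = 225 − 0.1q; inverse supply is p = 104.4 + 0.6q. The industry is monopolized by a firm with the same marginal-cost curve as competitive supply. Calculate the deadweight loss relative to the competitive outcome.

Competitive equilibrium: 225 − 0.1q = 104.4 + 0.6q → q* = 172.2857, p* = 207.7714.
Marginal revenue: MR = 225 − 0.2q. Set MR = MC: 225 − 0.2q = 104.4 + 0.6q → q_m = 150.75.
Price p_m = 225 − 0.1·150.75 = 209.925; MC(q_m) = 104.4 + 0.6·150.75 = 194.85.
Competitive q* = 172.2857, so Δq = 21.5357; wedge = 209.925 − 194.85 = 15.075.
Welfare loss = ½ × 21.5357 × 15.075 = 162.33.

162.33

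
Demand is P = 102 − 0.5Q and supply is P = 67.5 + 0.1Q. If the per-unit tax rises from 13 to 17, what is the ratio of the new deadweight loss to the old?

1.710

Competitive equilibrium: 102 − 0.5Q = 67.5 + 0.1Q → Q* = 57.5, P* = 73.25.
For a per-unit tax t: ΔQ = t/0.6, so DWL = ½·t·(t/0.6) = t²/1.2.
At t = 13: DWL = 140.833. At t = 17: DWL = 240.833.
Ratio = (17/13)² = 1.710.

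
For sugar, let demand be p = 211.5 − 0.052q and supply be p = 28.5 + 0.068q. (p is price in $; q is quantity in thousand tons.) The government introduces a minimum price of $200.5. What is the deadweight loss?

$103510.87 thousand

Competitive equilibrium: 211.5 − 0.052q = 28.5 + 0.068q → q* = 1525, p* = 132.2.
At the floor p = 200.5, quantity demanded = (211.5 − 200.5)/0.052 = 211.53846.
Sellers' marginal cost at q' = 211.53846: 28.5 + 0.068·211.53846 = 42.88462.
Δq = 1525 − 211.53846 = 1313.46154; wedge = 200.5 − 42.88462 = 157.61538.
Deadweight loss = ½ × 1313.46154 × 157.61538 = $103510.87 thousand.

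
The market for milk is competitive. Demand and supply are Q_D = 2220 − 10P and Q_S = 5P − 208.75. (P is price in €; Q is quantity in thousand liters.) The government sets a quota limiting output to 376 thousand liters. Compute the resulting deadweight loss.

In inverse form: demand P = 222 − 0.1Q, supply P = 41.75 + 0.2Q.
Competitive equilibrium: 222 − 0.1Q = 41.75 + 0.2Q → Q* = 600.8333, P* = 161.9167.
At Q = 376: demand price = 222 − 0.1·376 = 184.4; supply price = 41.75 + 0.2·376 = 116.95.
ΔQ = 600.8333 − 376 = 224.8333; wedge = 184.4 − 116.95 = 67.45.
The triangle = ½ × 224.8333 × 67.45 = €7582.50 thousand.

€7582.50 thousand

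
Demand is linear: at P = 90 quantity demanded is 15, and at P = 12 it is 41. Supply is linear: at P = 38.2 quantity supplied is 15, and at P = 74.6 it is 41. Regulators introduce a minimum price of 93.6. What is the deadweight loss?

370.24

Demand slope = (12 − 90)/(41 − 15) = −3, so P = 135 − 3Q.
Supply slope = (74.6 − 38.2)/(41 − 15) = 1.4, so P = 17.2 + 1.4Q.
Competitive equilibrium: 135 − 3Q = 17.2 + 1.4Q → Q* = 26.7727, P* = 54.6818.
At the floor P = 93.6, quantity demanded = (135 − 93.6)/3 = 13.8.
Sellers' marginal cost at Q' = 13.8: 17.2 + 1.4·13.8 = 36.52.
ΔQ = 26.7727 − 13.8 = 12.9727; wedge = 93.6 − 36.52 = 57.08.
The triangle = ½ × 12.9727 × 57.08 = 370.24.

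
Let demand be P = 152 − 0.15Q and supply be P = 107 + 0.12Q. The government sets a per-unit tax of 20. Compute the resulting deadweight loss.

Competitive equilibrium: 152 − 0.15Q = 107 + 0.12Q → Q* = 166.6667, P* = 127.
With the tax, the buyer price exceeds the seller price by 20: (152 − 0.15Q) − (107 + 0.12Q) = 20 → Q' = 92.5926.
ΔQ = 166.6667 − 92.5926 = 74.0741; the wedge equals the tax, 20.
DWL = ½ × 74.0741 × 20 = 740.74.

740.74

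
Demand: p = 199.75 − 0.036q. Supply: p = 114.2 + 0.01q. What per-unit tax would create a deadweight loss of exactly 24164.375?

Competitive equilibrium: 199.75 − 0.036q = 114.2 + 0.01q → q* = 1859.7826, p* = 132.7978.
A tax t gives Δq = t/0.046 and wedge t, so DWL = t²/0.092.
t²/0.092 = 24164.375 → t² = 2223.1225 → t = 47.15.

47.15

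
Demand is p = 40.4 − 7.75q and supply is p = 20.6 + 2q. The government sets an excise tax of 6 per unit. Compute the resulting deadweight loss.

1.85

Competitive equilibrium: 40.4 − 7.75q = 20.6 + 2q → q* = 2.0308, p* = 24.6615.
With the tax, the buyer price exceeds the seller price by 6: (40.4 − 7.75q) − (20.6 + 2q) = 6 → q' = 1.4154.
Δq = 2.0308 − 1.4154 = 0.6154; the wedge equals the tax, 6.
The triangle = ½ × 0.6154 × 6 = 1.85.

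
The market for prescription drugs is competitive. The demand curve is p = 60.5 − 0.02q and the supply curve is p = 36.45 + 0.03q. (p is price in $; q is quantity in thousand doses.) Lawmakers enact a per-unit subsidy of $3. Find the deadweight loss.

$90 thousand

Competitive equilibrium: 60.5 − 0.02q = 36.45 + 0.03q → q* = 481, p* = 50.88.
The subsidy lowers effective supply by 3: p = 33.45 + 0.03q.
New quantity: 60.5 − 0.02q = 33.45 + 0.03q → q' = 541.
Overproduction Δq = 541 − 481 = 60; wedge = subsidy = 3.
DWL = ½ × 60 × 3 = $90 thousand.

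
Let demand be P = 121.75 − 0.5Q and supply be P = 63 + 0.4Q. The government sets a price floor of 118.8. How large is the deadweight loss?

Competitive equilibrium: 121.75 − 0.5Q = 63 + 0.4Q → Q* = 65.2778, P* = 89.1111.
At the floor P = 118.8, quantity demanded = (121.75 − 118.8)/0.5 = 5.9.
Sellers' marginal cost at Q' = 5.9: 63 + 0.4·5.9 = 65.36.
ΔQ = 65.2778 − 5.9 = 59.3778; wedge = 118.8 − 65.36 = 53.44.
The triangle = ½ × 59.3778 × 53.44 = 1586.57.

1586.57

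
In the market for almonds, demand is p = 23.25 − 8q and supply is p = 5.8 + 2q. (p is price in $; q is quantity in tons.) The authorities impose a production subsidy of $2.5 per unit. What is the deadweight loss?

Competitive equilibrium: 23.25 − 8q = 5.8 + 2q → q* = 1.745, p* = 9.29.
The subsidy lowers effective supply by 2.5: p = 3.3 + 2q.
New quantity: 23.25 − 8q = 3.3 + 2q → q' = 1.995.
Overproduction Δq = 1.995 − 1.745 = 0.25; wedge = subsidy = 2.5.
DWL = ½ × 0.25 × 2.5 = $0.31.

$0.31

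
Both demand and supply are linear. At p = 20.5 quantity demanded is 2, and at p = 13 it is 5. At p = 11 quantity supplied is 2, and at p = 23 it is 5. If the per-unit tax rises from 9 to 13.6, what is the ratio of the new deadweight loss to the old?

2.283

Demand slope = (13 − 20.5)/(5 − 2) = −2.5, so p = 25.5 − 2.5q.
Supply slope = (23 − 11)/(5 − 2) = 4, so p = 3 + 4q.
Competitive equilibrium: 25.5 − 2.5q = 3 + 4q → q* = 3.4615, p* = 16.8462.
For a per-unit tax t: Δq = t/6.5, so DWL = ½·t·(t/6.5) = t²/13.
At t = 9: DWL = 6.231. At t = 13.6: DWL = 14.228.
Ratio = (13.6/9)² = 2.283.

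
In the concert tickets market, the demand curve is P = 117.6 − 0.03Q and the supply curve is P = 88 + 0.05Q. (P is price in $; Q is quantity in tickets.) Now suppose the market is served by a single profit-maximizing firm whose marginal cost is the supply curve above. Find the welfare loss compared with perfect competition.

$407.31

Competitive equilibrium: 117.6 − 0.03Q = 88 + 0.05Q → Q* = 370, P* = 106.5.
Marginal revenue: MR = 117.6 − 0.06Q. Set MR = MC: 117.6 − 0.06Q = 88 + 0.05Q → Q_m = 269.0909.
Price P_m = 117.6 − 0.03·269.0909 = 109.5273; MC(Q_m) = 88 + 0.05·269.0909 = 101.4545.
Competitive Q* = 370, so ΔQ = 100.9091; wedge = 109.5273 − 101.4545 = 8.0728.
Welfare loss = ½ × 100.9091 × 8.0728 = $407.31.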